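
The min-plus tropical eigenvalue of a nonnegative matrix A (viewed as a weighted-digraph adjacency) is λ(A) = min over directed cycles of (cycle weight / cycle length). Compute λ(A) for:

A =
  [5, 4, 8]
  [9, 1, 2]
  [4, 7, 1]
λ(A) = 1

Enumerate directed cycles and compute their means (weight / length). Sample:
  cycle 0 → 0: weight = 5, length = 1, mean = 5/1 ≈ 5.000
  cycle 1 → 1: weight = 1, length = 1, mean = 1/1 ≈ 1.000
  cycle 2 → 2: weight = 1, length = 1, mean = 1/1 ≈ 1.000
  cycle 0 → 1 → 0: weight = 13, length = 2, mean = 13/2 ≈ 6.500
  cycle 0 → 2 → 0: weight = 12, length = 2, mean = 12/2 ≈ 6.000
  cycle 1 → 0 → 1: weight = 13, length = 2, mean = 13/2 ≈ 6.500
Minimum mean = 1.000, attained e.g. along the cycle 1 → 1 with weight 1 and length 1. So λ(A) = 1/1 = 1.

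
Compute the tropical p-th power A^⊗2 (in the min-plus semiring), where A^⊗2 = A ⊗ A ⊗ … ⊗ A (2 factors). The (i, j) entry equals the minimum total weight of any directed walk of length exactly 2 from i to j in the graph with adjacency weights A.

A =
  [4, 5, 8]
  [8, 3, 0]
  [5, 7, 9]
A^⊗2 =
  [8, 8, 5]
  [5, 6, 3]
  [9, 10, 7]

Each entry (A^⊗2)_ij equals the minimum over all length-2 walks i = v_0 → v_1 → … → v_2 = j of Σ_t A[v_t][v_{t+1}]. For example, for (i, j) = (0, 2) we minimise over 3 possible intermediate vertex sequences; the minimum is 5, attained along the walk 0 → 1 → 2.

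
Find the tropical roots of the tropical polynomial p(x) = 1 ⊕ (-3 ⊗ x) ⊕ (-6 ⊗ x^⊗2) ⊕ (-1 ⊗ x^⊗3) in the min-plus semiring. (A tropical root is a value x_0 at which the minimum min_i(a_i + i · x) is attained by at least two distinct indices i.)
Roots: {-5, 3, 4}

Each tropical root is a break point of the lower envelope of the lines y = a_i + i · x (there are 4 lines, with slopes 0, 1, ..., 3). Only the lines that attain the minimum somewhere contribute to roots; other lines are dominated. Here the surviving (envelope) indices are i = 3, i = 2, i = 1, i = 0.
Intersections between consecutive envelope lines give the roots: for adjacent envelope indices i < j the intersection is x = (a_i − a_j) / (j − i). Reading off the sorted break points: {-5, 3, 4}.
Verification: at each break x_0, at least two indices attain the minimum of min_i(a_i + i · x_0).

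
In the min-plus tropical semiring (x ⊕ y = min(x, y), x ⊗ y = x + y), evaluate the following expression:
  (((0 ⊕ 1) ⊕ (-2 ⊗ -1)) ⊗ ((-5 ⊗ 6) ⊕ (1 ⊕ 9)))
(((0 ⊕ 1) ⊕ (-2 ⊗ -1)) ⊗ ((-5 ⊗ 6) ⊕ (1 ⊕ 9))) = -2

Expand innermost to outermost. Recall ⊕ takes the minimum of its arguments and ⊗ takes their sum. Working out the expression (((0 ⊕ 1) ⊕ (-2 ⊗ -1)) ⊗ ((-5 ⊗ 6) ⊕ (1 ⊕ 9))) gives -2.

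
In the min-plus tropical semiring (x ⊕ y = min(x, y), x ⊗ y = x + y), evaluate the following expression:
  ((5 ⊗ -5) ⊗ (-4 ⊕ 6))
((5 ⊗ -5) ⊗ (-4 ⊕ 6)) = -4

Expand innermost to outermost. Recall ⊕ takes the minimum of its arguments and ⊗ takes their sum. Working out the expression ((5 ⊗ -5) ⊗ (-4 ⊕ 6)) gives -4.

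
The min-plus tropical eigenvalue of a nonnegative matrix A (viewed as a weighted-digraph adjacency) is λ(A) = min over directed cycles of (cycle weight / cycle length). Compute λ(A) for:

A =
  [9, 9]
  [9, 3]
λ(A) = 3

Enumerate directed cycles and compute their means (weight / length). Sample:
  cycle 0 → 0: weight = 9, length = 1, mean = 9/1 ≈ 9.000
  cycle 1 → 1: weight = 3, length = 1, mean = 3/1 ≈ 3.000
  cycle 0 → 1 → 0: weight = 18, length = 2, mean = 18/2 ≈ 9.000
  cycle 1 → 0 → 1: weight = 18, length = 2, mean = 18/2 ≈ 9.000
Minimum mean = 3.000, attained e.g. along the cycle 1 → 1 with weight 3 and length 1. So λ(A) = 3/1 = 3.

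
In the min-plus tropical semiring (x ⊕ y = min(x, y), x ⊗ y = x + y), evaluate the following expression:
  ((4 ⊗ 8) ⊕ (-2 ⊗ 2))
((4 ⊗ 8) ⊕ (-2 ⊗ 2)) = 0

Expand innermost to outermost. Recall ⊕ takes the minimum of its arguments and ⊗ takes their sum. Working out the expression ((4 ⊗ 8) ⊕ (-2 ⊗ 2)) gives 0.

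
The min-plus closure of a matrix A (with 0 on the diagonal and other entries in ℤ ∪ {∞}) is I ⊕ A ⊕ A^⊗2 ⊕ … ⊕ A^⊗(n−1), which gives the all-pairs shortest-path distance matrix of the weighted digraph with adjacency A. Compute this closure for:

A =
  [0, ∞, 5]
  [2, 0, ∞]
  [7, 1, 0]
Closure =
  [0, 6, 5]
  [2, 0, 7]
  [3, 1, 0]

This is the Floyd-Warshall all-pairs shortest-path computation. For each intermediate vertex k = 0, 1, …, 2, update dist[i][j] ← min(dist[i][j], dist[i][k] + dist[k][j]). The final matrix gives, for each (i, j), the minimum total weight of any directed path from i to j (possibly empty when i = j).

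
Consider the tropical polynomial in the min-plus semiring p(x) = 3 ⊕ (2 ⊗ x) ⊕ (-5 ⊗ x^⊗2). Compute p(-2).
p(-2) = -9

A tropical monomial a ⊗ x^⊗i evaluates to a + i · x. Evaluating each term at x = -2:
  Term 0 contributes 3 + 0 · -2 = 3
  Term 1 contributes 2 + 1 · -2 = 0
  Term 2 contributes -5 + 2 · -2 = -9
p(-2) = ⊕ of these = min[3, 0, -9] = -9.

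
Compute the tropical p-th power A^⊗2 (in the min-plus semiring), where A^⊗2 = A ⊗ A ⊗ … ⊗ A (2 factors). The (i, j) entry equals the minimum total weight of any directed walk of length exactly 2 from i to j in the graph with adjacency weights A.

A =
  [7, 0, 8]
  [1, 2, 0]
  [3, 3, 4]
A^⊗2 =
  [1, 2, 0]
  [3, 1, 2]
  [4, 3, 3]

Each entry (A^⊗2)_ij equals the minimum over all length-2 walks i = v_0 → v_1 → … → v_2 = j of Σ_t A[v_t][v_{t+1}]. For example, for (i, j) = (0, 2) we minimise over 3 possible intermediate vertex sequences; the minimum is 0, attained along the walk 0 → 1 → 2.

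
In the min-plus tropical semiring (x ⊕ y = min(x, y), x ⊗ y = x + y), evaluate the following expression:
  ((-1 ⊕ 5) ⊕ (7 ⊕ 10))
((-1 ⊕ 5) ⊕ (7 ⊕ 10)) = -1

Expand innermost to outermost. Recall ⊕ takes the minimum of its arguments and ⊗ takes their sum. Working out the expression ((-1 ⊕ 5) ⊕ (7 ⊕ 10)) gives -1.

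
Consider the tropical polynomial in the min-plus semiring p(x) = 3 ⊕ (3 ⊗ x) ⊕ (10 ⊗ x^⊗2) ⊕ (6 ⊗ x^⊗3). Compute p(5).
p(5) = 3

A tropical monomial a ⊗ x^⊗i evaluates to a + i · x. Evaluating each term at x = 5:
  Term 0 contributes 3 + 0 · 5 = 3
  Term 1 contributes 3 + 1 · 5 = 8
  Term 2 contributes 10 + 2 · 5 = 20
  Term 3 contributes 6 + 3 · 5 = 21
p(5) = ⊕ of these = min[3, 8, 20, 21] = 3.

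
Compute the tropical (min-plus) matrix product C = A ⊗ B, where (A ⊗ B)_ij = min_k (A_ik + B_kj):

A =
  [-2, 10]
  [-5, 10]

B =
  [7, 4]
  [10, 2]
A ⊗ B =
  [5, 2]
  [2, -1]

Apply the min-plus product entry-by-entry:
  C[0][0] = min over k of (A[0][0] + B[0][0] = -2 + 7 = 5, A[0][1] + B[1][0] = 10 + 10 = 20) = 5 (attained at k = 0)
  C[0][1] = min over k of (A[0][0] + B[0][1] = -2 + 4 = 2, A[0][1] + B[1][1] = 10 + 2 = 12) = 2 (attained at k = 0)
  C[1][0] = min over k of (A[1][0] + B[0][0] = -5 + 7 = 2, A[1][1] + B[1][0] = 10 + 10 = 20) = 2 (attained at k = 0)
  C[1][1] = min over k of (A[1][0] + B[0][1] = -5 + 4 = -1, A[1][1] + B[1][1] = 10 + 2 = 12) = -1 (attained at k = 0)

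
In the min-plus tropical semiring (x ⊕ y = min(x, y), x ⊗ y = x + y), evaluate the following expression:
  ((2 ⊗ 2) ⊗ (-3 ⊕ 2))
((2 ⊗ 2) ⊗ (-3 ⊕ 2)) = 1

Expand innermost to outermost. Recall ⊕ takes the minimum of its arguments and ⊗ takes their sum. Working out the expression ((2 ⊗ 2) ⊗ (-3 ⊕ 2)) gives 1.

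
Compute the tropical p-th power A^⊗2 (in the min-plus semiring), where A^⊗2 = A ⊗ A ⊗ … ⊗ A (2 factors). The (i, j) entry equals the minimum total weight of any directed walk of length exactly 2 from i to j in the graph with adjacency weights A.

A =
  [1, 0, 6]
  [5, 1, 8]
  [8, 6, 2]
A^⊗2 =
  [2, 1, 7]
  [6, 2, 9]
  [9, 7, 4]

Each entry (A^⊗2)_ij equals the minimum over all length-2 walks i = v_0 → v_1 → … → v_2 = j of Σ_t A[v_t][v_{t+1}]. For example, for (i, j) = (0, 2) we minimise over 3 possible intermediate vertex sequences; the minimum is 7, attained along the walk 0 → 0 → 2.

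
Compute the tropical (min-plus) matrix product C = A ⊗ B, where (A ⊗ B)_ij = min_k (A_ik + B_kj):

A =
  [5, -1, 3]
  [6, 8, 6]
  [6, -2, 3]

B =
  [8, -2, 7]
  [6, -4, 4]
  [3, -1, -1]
A ⊗ B =
  [5, -5, 2]
  [9, 4, 5]
  [4, -6, 2]

Apply the min-plus product entry-by-entry:
  C[0][0] = min over k of (A[0][0] + B[0][0] = 5 + 8 = 13, A[0][1] + B[1][0] = -1 + 6 = 5, A[0][2] + B[2][0] = 3 + 3 = 6) = 5 (attained at k = 1)
  C[0][1] = min over k of (A[0][0] + B[0][1] = 5 + -2 = 3, A[0][1] + B[1][1] = -1 + -4 = -5, A[0][2] + B[2][1] = 3 + -1 = 2) = -5 (attained at k = 1)
  C[0][2] = min over k of (A[0][0] + B[0][2] = 5 + 7 = 12, A[0][1] + B[1][2] = -1 + 4 = 3, A[0][2] + B[2][2] = 3 + -1 = 2) = 2 (attained at k = 2)
  C[1][0] = min over k of (A[1][0] + B[0][0] = 6 + 8 = 14, A[1][1] + B[1][0] = 8 + 6 = 14, A[1][2] + B[2][0] = 6 + 3 = 9) = 9 (attained at k = 2)
  C[1][1] = min over k of (A[1][0] + B[0][1] = 6 + -2 = 4, A[1][1] + B[1][1] = 8 + -4 = 4, A[1][2] + B[2][1] = 6 + -1 = 5) = 4 (attained at k = 0)
  C[1][2] = min over k of (A[1][0] + B[0][2] = 6 + 7 = 13, A[1][1] + B[1][2] = 8 + 4 = 12, A[1][2] + B[2][2] = 6 + -1 = 5) = 5 (attained at k = 2)
  C[2][0] = min over k of (A[2][0] + B[0][0] = 6 + 8 = 14, A[2][1] + B[1][0] = -2 + 6 = 4, A[2][2] + B[2][0] = 3 + 3 = 6) = 4 (attained at k = 1)
  C[2][1] = min over k of (A[2][0] + B[0][1] = 6 + -2 = 4, A[2][1] + B[1][1] = -2 + -4 = -6, A[2][2] + B[2][1] = 3 + -1 = 2) = -6 (attained at k = 1)
  C[2][2] = min over k of (A[2][0] + B[0][2] = 6 + 7 = 13, A[2][1] + B[1][2] = -2 + 4 = 2, A[2][2] + B[2][2] = 3 + -1 = 2) = 2 (attained at k = 1)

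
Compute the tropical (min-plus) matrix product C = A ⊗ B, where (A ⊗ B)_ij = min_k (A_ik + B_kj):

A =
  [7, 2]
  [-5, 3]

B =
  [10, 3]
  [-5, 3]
A ⊗ B =
  [-3, 5]
  [-2, -2]

Apply the min-plus product entry-by-entry:
  C[0][0] = min over k of (A[0][0] + B[0][0] = 7 + 10 = 17, A[0][1] + B[1][0] = 2 + -5 = -3) = -3 (attained at k = 1)
  C[0][1] = min over k of (A[0][0] + B[0][1] = 7 + 3 = 10, A[0][1] + B[1][1] = 2 + 3 = 5) = 5 (attained at k = 1)
  C[1][0] = min over k of (A[1][0] + B[0][0] = -5 + 10 = 5, A[1][1] + B[1][0] = 3 + -5 = -2) = -2 (attained at k = 1)
  C[1][1] = min over k of (A[1][0] + B[0][1] = -5 + 3 = -2, A[1][1] + B[1][1] = 3 + 3 = 6) = -2 (attained at k = 0)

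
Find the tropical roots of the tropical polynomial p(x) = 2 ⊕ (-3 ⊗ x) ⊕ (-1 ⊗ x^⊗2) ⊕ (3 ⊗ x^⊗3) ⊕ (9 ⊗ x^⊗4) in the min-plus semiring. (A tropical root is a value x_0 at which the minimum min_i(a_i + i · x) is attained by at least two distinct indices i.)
Roots: {-6, -4, -2, 5}

Each tropical root is a break point of the lower envelope of the lines y = a_i + i · x (there are 5 lines, with slopes 0, 1, ..., 4). Only the lines that attain the minimum somewhere contribute to roots; other lines are dominated. Here the surviving (envelope) indices are i = 4, i = 3, i = 2, i = 1, i = 0.
Intersections between consecutive envelope lines give the roots: for adjacent envelope indices i < j the intersection is x = (a_i − a_j) / (j − i). Reading off the sorted break points: {-6, -4, -2, 5}.
Verification: at each break x_0, at least two indices attain the minimum of min_i(a_i + i · x_0).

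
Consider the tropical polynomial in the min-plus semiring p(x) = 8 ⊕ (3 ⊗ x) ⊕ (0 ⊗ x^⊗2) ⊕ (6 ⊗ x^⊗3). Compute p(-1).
p(-1) = -2

A tropical monomial a ⊗ x^⊗i evaluates to a + i · x. Evaluating each term at x = -1:
  Term 0 contributes 8 + 0 · -1 = 8
  Term 1 contributes 3 + 1 · -1 = 2
  Term 2 contributes 0 + 2 · -1 = -2
  Term 3 contributes 6 + 3 · -1 = 3
p(-1) = ⊕ of these = min[8, 2, -2, 3] = -2.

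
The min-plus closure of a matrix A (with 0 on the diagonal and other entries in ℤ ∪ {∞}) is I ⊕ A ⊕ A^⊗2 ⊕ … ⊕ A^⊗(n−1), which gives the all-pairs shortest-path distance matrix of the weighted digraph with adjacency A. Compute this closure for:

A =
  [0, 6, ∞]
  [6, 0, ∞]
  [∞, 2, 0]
Closure =
  [0, 6, ∞]
  [6, 0, ∞]
  [8, 2, 0]

This is the Floyd-Warshall all-pairs shortest-path computation. For each intermediate vertex k = 0, 1, …, 2, update dist[i][j] ← min(dist[i][j], dist[i][k] + dist[k][j]). The final matrix gives, for each (i, j), the minimum total weight of any directed path from i to j (possibly empty when i = j).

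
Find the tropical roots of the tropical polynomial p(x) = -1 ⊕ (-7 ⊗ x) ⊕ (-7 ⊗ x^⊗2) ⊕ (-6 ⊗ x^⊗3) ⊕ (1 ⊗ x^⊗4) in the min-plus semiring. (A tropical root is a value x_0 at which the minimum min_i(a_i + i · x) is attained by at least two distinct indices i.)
Roots: {-7, -1, 0, 6}

Each tropical root is a break point of the lower envelope of the lines y = a_i + i · x (there are 5 lines, with slopes 0, 1, ..., 4). Only the lines that attain the minimum somewhere contribute to roots; other lines are dominated. Here the surviving (envelope) indices are i = 4, i = 3, i = 2, i = 1, i = 0.
Intersections between consecutive envelope lines give the roots: for adjacent envelope indices i < j the intersection is x = (a_i − a_j) / (j − i). Reading off the sorted break points: {-7, -1, 0, 6}.
Verification: at each break x_0, at least two indices attain the minimum of min_i(a_i + i · x_0).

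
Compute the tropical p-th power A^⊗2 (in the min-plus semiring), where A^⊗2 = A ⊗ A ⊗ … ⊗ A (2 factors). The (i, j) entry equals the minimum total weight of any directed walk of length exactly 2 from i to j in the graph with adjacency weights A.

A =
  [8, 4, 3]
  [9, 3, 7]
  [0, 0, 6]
A^⊗2 =
  [3, 3, 9]
  [7, 6, 10]
  [6, 3, 3]

Each entry (A^⊗2)_ij equals the minimum over all length-2 walks i = v_0 → v_1 → … → v_2 = j of Σ_t A[v_t][v_{t+1}]. For example, for (i, j) = (0, 2) we minimise over 3 possible intermediate vertex sequences; the minimum is 9, attained along the walk 0 → 2 → 2.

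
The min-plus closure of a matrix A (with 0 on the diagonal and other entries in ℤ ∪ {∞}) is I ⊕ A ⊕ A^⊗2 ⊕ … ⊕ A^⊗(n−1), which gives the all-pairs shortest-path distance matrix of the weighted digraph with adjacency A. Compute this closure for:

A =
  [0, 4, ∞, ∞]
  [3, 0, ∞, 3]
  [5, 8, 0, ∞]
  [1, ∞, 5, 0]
Closure =
  [0, 4, 12, 7]
  [3, 0, 8, 3]
  [5, 8, 0, 11]
  [1, 5, 5, 0]

This is the Floyd-Warshall all-pairs shortest-path computation. For each intermediate vertex k = 0, 1, …, 3, update dist[i][j] ← min(dist[i][j], dist[i][k] + dist[k][j]). The final matrix gives, for each (i, j), the minimum total weight of any directed path from i to j (possibly empty when i = j).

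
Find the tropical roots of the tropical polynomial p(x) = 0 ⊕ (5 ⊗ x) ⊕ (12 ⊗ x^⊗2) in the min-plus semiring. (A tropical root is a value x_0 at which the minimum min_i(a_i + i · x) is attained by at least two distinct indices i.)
Roots: {-7, -5}

Each tropical root is a break point of the lower envelope of the lines y = a_i + i · x (there are 3 lines, with slopes 0, 1, ..., 2). Only the lines that attain the minimum somewhere contribute to roots; other lines are dominated. Here the surviving (envelope) indices are i = 2, i = 1, i = 0.
Intersections between consecutive envelope lines give the roots: for adjacent envelope indices i < j the intersection is x = (a_i − a_j) / (j − i). Reading off the sorted break points: {-7, -5}.
Verification: at each break x_0, at least two indices attain the minimum of min_i(a_i + i · x_0).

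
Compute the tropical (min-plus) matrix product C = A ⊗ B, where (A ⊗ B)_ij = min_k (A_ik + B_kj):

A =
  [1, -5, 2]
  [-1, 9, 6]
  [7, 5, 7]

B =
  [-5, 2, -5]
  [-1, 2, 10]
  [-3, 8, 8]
A ⊗ B =
  [-6, -3, -4]
  [-6, 1, -6]
  [2, 7, 2]

Apply the min-plus product entry-by-entry:
  C[0][0] = min over k of (A[0][0] + B[0][0] = 1 + -5 = -4, A[0][1] + B[1][0] = -5 + -1 = -6, A[0][2] + B[2][0] = 2 + -3 = -1) = -6 (attained at k = 1)
  C[0][1] = min over k of (A[0][0] + B[0][1] = 1 + 2 = 3, A[0][1] + B[1][1] = -5 + 2 = -3, A[0][2] + B[2][1] = 2 + 8 = 10) = -3 (attained at k = 1)
  C[0][2] = min over k of (A[0][0] + B[0][2] = 1 + -5 = -4, A[0][1] + B[1][2] = -5 + 10 = 5, A[0][2] + B[2][2] = 2 + 8 = 10) = -4 (attained at k = 0)
  C[1][0] = min over k of (A[1][0] + B[0][0] = -1 + -5 = -6, A[1][1] + B[1][0] = 9 + -1 = 8, A[1][2] + B[2][0] = 6 + -3 = 3) = -6 (attained at k = 0)
  C[1][1] = min over k of (A[1][0] + B[0][1] = -1 + 2 = 1, A[1][1] + B[1][1] = 9 + 2 = 11, A[1][2] + B[2][1] = 6 + 8 = 14) = 1 (attained at k = 0)
  C[1][2] = min over k of (A[1][0] + B[0][2] = -1 + -5 = -6, A[1][1] + B[1][2] = 9 + 10 = 19, A[1][2] + B[2][2] = 6 + 8 = 14) = -6 (attained at k = 0)
  C[2][0] = min over k of (A[2][0] + B[0][0] = 7 + -5 = 2, A[2][1] + B[1][0] = 5 + -1 = 4, A[2][2] + B[2][0] = 7 + -3 = 4) = 2 (attained at k = 0)
  C[2][1] = min over k of (A[2][0] + B[0][1] = 7 + 2 = 9, A[2][1] + B[1][1] = 5 + 2 = 7, A[2][2] + B[2][1] = 7 + 8 = 15) = 7 (attained at k = 1)
  C[2][2] = min over k of (A[2][0] + B[0][2] = 7 + -5 = 2, A[2][1] + B[1][2] = 5 + 10 = 15, A[2][2] + B[2][2] = 7 + 8 = 15) = 2 (attained at k = 0)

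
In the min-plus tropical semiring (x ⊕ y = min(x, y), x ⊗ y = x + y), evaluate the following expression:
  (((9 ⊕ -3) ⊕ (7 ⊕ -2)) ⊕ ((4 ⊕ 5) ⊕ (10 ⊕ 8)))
(((9 ⊕ -3) ⊕ (7 ⊕ -2)) ⊕ ((4 ⊕ 5) ⊕ (10 ⊕ 8))) = -3

Expand innermost to outermost. Recall ⊕ takes the minimum of its arguments and ⊗ takes their sum. Working out the expression (((9 ⊕ -3) ⊕ (7 ⊕ -2)) ⊕ ((4 ⊕ 5) ⊕ (10 ⊕ 8))) gives -3.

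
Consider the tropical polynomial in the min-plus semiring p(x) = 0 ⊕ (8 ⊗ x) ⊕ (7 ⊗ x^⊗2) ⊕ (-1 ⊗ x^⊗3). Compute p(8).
p(8) = 0

A tropical monomial a ⊗ x^⊗i evaluates to a + i · x. Evaluating each term at x = 8:
  Term 0 contributes 0 + 0 · 8 = 0
  Term 1 contributes 8 + 1 · 8 = 16
  Term 2 contributes 7 + 2 · 8 = 23
  Term 3 contributes -1 + 3 · 8 = 23
p(8) = ⊕ of these = min[0, 16, 23, 23] = 0.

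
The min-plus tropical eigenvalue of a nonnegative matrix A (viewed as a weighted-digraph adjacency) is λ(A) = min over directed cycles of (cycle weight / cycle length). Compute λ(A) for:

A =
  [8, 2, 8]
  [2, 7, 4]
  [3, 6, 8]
λ(A) = 2

Enumerate directed cycles and compute their means (weight / length). Sample:
  cycle 0 → 0: weight = 8, length = 1, mean = 8/1 ≈ 8.000
  cycle 1 → 1: weight = 7, length = 1, mean = 7/1 ≈ 7.000
  cycle 2 → 2: weight = 8, length = 1, mean = 8/1 ≈ 8.000
  cycle 0 → 1 → 0: weight = 4, length = 2, mean = 4/2 ≈ 2.000
  cycle 0 → 2 → 0: weight = 11, length = 2, mean = 11/2 ≈ 5.500
  cycle 1 → 0 → 1: weight = 4, length = 2, mean = 4/2 ≈ 2.000
Minimum mean = 2.000, attained e.g. along the cycle 0 → 1 → 0 with weight 4 and length 2. So λ(A) = 4/2 = 2.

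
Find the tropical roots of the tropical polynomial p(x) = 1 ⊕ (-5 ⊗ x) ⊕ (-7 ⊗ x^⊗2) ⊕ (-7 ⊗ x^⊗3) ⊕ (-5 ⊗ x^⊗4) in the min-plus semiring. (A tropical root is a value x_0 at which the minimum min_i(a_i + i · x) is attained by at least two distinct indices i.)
Roots: {-2, 0, 2, 6}

Each tropical root is a break point of the lower envelope of the lines y = a_i + i · x (there are 5 lines, with slopes 0, 1, ..., 4). Only the lines that attain the minimum somewhere contribute to roots; other lines are dominated. Here the surviving (envelope) indices are i = 4, i = 3, i = 2, i = 1, i = 0.
Intersections between consecutive envelope lines give the roots: for adjacent envelope indices i < j the intersection is x = (a_i − a_j) / (j − i). Reading off the sorted break points: {-2, 0, 2, 6}.
Verification: at each break x_0, at least two indices attain the minimum of min_i(a_i + i · x_0).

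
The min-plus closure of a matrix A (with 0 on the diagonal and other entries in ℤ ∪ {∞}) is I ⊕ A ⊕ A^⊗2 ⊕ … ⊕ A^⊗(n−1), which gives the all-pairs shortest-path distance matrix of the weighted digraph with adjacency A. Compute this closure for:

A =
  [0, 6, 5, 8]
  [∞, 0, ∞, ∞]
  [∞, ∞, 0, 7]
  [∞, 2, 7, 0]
Closure =
  [0, 6, 5, 8]
  [∞, 0, ∞, ∞]
  [∞, 9, 0, 7]
  [∞, 2, 7, 0]

This is the Floyd-Warshall all-pairs shortest-path computation. For each intermediate vertex k = 0, 1, …, 3, update dist[i][j] ← min(dist[i][j], dist[i][k] + dist[k][j]). The final matrix gives, for each (i, j), the minimum total weight of any directed path from i to j (possibly empty when i = j).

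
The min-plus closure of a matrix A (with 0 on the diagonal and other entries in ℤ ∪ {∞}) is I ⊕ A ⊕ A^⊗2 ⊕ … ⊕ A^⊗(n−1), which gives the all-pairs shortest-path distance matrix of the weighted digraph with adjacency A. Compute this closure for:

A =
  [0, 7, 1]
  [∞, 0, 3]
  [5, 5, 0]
Closure =
  [0, 6, 1]
  [8, 0, 3]
  [5, 5, 0]

This is the Floyd-Warshall all-pairs shortest-path computation. For each intermediate vertex k = 0, 1, …, 2, update dist[i][j] ← min(dist[i][j], dist[i][k] + dist[k][j]). The final matrix gives, for each (i, j), the minimum total weight of any directed path from i to j (possibly empty when i = j).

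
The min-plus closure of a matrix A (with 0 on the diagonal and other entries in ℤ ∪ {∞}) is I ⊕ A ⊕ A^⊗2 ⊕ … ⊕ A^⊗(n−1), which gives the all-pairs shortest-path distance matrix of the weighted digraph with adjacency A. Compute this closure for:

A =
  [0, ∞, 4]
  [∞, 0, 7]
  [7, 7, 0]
Closure =
  [0, 11, 4]
  [14, 0, 7]
  [7, 7, 0]

This is the Floyd-Warshall all-pairs shortest-path computation. For each intermediate vertex k = 0, 1, …, 2, update dist[i][j] ← min(dist[i][j], dist[i][k] + dist[k][j]). The final matrix gives, for each (i, j), the minimum total weight of any directed path from i to j (possibly empty when i = j).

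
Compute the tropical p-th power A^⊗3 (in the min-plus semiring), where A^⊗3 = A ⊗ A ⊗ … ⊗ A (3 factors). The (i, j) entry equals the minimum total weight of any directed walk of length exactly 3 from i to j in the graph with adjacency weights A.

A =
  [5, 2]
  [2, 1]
A^⊗3 =
  [5, 4]
  [4, 3]

Each entry (A^⊗3)_ij equals the minimum over all length-3 walks i = v_0 → v_1 → … → v_3 = j of Σ_t A[v_t][v_{t+1}]. For example, for (i, j) = (0, 1) we minimise over 4 possible intermediate vertex sequences; the minimum is 4, attained along the walk 0 → 1 → 1 → 1.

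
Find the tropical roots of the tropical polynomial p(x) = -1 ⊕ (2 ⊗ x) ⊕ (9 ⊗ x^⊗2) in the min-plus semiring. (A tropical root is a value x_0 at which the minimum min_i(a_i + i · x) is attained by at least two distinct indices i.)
Roots: {-7, -3}

Each tropical root is a break point of the lower envelope of the lines y = a_i + i · x (there are 3 lines, with slopes 0, 1, ..., 2). Only the lines that attain the minimum somewhere contribute to roots; other lines are dominated. Here the surviving (envelope) indices are i = 2, i = 1, i = 0.
Intersections between consecutive envelope lines give the roots: for adjacent envelope indices i < j the intersection is x = (a_i − a_j) / (j − i). Reading off the sorted break points: {-7, -3}.
Verification: at each break x_0, at least two indices attain the minimum of min_i(a_i + i · x_0).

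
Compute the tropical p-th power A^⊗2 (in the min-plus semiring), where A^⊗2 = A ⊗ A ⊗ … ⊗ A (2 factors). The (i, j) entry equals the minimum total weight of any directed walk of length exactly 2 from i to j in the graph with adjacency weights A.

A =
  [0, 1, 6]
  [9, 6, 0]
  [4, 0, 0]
A^⊗2 =
  [0, 1, 1]
  [4, 0, 0]
  [4, 0, 0]

Each entry (A^⊗2)_ij equals the minimum over all length-2 walks i = v_0 → v_1 → … → v_2 = j of Σ_t A[v_t][v_{t+1}]. For example, for (i, j) = (0, 2) we minimise over 3 possible intermediate vertex sequences; the minimum is 1, attained along the walk 0 → 1 → 2.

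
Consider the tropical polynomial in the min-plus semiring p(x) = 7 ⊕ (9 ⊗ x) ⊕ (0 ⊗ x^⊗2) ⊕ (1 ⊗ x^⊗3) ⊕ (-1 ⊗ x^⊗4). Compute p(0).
p(0) = -1

A tropical monomial a ⊗ x^⊗i evaluates to a + i · x. Evaluating each term at x = 0:
  Term 0 contributes 7 + 0 · 0 = 7
  Term 1 contributes 9 + 1 · 0 = 9
  Term 2 contributes 0 + 2 · 0 = 0
  Term 3 contributes 1 + 3 · 0 = 1
  Term 4 contributes -1 + 4 · 0 = -1
p(0) = ⊕ of these = min[7, 9, 0, 1, -1] = -1.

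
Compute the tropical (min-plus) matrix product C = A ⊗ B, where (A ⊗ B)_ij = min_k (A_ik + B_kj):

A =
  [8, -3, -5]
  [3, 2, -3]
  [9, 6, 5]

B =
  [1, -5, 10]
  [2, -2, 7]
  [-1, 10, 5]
A ⊗ B =
  [-6, -5, 0]
  [-4, -2, 2]
  [4, 4, 10]

Apply the min-plus product entry-by-entry:
  C[0][0] = min over k of (A[0][0] + B[0][0] = 8 + 1 = 9, A[0][1] + B[1][0] = -3 + 2 = -1, A[0][2] + B[2][0] = -5 + -1 = -6) = -6 (attained at k = 2)
  C[0][1] = min over k of (A[0][0] + B[0][1] = 8 + -5 = 3, A[0][1] + B[1][1] = -3 + -2 = -5, A[0][2] + B[2][1] = -5 + 10 = 5) = -5 (attained at k = 1)
  C[0][2] = min over k of (A[0][0] + B[0][2] = 8 + 10 = 18, A[0][1] + B[1][2] = -3 + 7 = 4, A[0][2] + B[2][2] = -5 + 5 = 0) = 0 (attained at k = 2)
  C[1][0] = min over k of (A[1][0] + B[0][0] = 3 + 1 = 4, A[1][1] + B[1][0] = 2 + 2 = 4, A[1][2] + B[2][0] = -3 + -1 = -4) = -4 (attained at k = 2)
  C[1][1] = min over k of (A[1][0] + B[0][1] = 3 + -5 = -2, A[1][1] + B[1][1] = 2 + -2 = 0, A[1][2] + B[2][1] = -3 + 10 = 7) = -2 (attained at k = 0)
  C[1][2] = min over k of (A[1][0] + B[0][2] = 3 + 10 = 13, A[1][1] + B[1][2] = 2 + 7 = 9, A[1][2] + B[2][2] = -3 + 5 = 2) = 2 (attained at k = 2)
  C[2][0] = min over k of (A[2][0] + B[0][0] = 9 + 1 = 10, A[2][1] + B[1][0] = 6 + 2 = 8, A[2][2] + B[2][0] = 5 + -1 = 4) = 4 (attained at k = 2)
  C[2][1] = min over k of (A[2][0] + B[0][1] = 9 + -5 = 4, A[2][1] + B[1][1] = 6 + -2 = 4, A[2][2] + B[2][1] = 5 + 10 = 15) = 4 (attained at k = 0)
  C[2][2] = min over k of (A[2][0] + B[0][2] = 9 + 10 = 19, A[2][1] + B[1][2] = 6 + 7 = 13, A[2][2] + B[2][2] = 5 + 5 = 10) = 10 (attained at k = 2)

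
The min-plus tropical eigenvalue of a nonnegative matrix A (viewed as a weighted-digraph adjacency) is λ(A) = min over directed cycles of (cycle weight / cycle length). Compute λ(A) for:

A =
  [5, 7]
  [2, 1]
λ(A) = 1

Enumerate directed cycles and compute their means (weight / length). Sample:
  cycle 0 → 0: weight = 5, length = 1, mean = 5/1 ≈ 5.000
  cycle 1 → 1: weight = 1, length = 1, mean = 1/1 ≈ 1.000
  cycle 0 → 1 → 0: weight = 9, length = 2, mean = 9/2 ≈ 4.500
  cycle 1 → 0 → 1: weight = 9, length = 2, mean = 9/2 ≈ 4.500
Minimum mean = 1.000, attained e.g. along the cycle 1 → 1 with weight 1 and length 1. So λ(A) = 1/1 = 1.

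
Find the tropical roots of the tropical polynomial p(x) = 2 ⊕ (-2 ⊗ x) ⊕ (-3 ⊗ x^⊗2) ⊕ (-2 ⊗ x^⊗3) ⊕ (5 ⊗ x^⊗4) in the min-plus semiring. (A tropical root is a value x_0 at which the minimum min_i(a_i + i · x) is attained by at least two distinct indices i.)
Roots: {-7, -1, 1, 4}

Each tropical root is a break point of the lower envelope of the lines y = a_i + i · x (there are 5 lines, with slopes 0, 1, ..., 4). Only the lines that attain the minimum somewhere contribute to roots; other lines are dominated. Here the surviving (envelope) indices are i = 4, i = 3, i = 2, i = 1, i = 0.
Intersections between consecutive envelope lines give the roots: for adjacent envelope indices i < j the intersection is x = (a_i − a_j) / (j − i). Reading off the sorted break points: {-7, -1, 1, 4}.
Verification: at each break x_0, at least two indices attain the minimum of min_i(a_i + i · x_0).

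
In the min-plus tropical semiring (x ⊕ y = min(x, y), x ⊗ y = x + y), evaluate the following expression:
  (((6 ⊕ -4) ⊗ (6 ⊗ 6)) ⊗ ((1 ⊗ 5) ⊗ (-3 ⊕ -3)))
(((6 ⊕ -4) ⊗ (6 ⊗ 6)) ⊗ ((1 ⊗ 5) ⊗ (-3 ⊕ -3))) = 11

Expand innermost to outermost. Recall ⊕ takes the minimum of its arguments and ⊗ takes their sum. Working out the expression (((6 ⊕ -4) ⊗ (6 ⊗ 6)) ⊗ ((1 ⊗ 5) ⊗ (-3 ⊕ -3))) gives 11.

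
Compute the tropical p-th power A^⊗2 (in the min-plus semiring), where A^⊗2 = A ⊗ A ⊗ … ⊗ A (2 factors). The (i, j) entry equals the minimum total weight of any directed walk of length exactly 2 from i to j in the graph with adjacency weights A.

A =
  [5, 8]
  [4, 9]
A^⊗2 =
  [10, 13]
  [9, 12]

Each entry (A^⊗2)_ij equals the minimum over all length-2 walks i = v_0 → v_1 → … → v_2 = j of Σ_t A[v_t][v_{t+1}]. For example, for (i, j) = (0, 1) we minimise over 2 possible intermediate vertex sequences; the minimum is 13, attained along the walk 0 → 0 → 1.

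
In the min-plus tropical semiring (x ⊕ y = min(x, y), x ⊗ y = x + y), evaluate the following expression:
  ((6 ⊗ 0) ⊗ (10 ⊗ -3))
((6 ⊗ 0) ⊗ (10 ⊗ -3)) = 13

Expand innermost to outermost. Recall ⊕ takes the minimum of its arguments and ⊗ takes their sum. Working out the expression ((6 ⊗ 0) ⊗ (10 ⊗ -3)) gives 13.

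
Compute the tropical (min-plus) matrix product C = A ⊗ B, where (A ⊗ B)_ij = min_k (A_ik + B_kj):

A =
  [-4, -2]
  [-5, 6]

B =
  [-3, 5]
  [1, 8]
A ⊗ B =
  [-7, 1]
  [-8, 0]

Apply the min-plus product entry-by-entry:
  C[0][0] = min over k of (A[0][0] + B[0][0] = -4 + -3 = -7, A[0][1] + B[1][0] = -2 + 1 = -1) = -7 (attained at k = 0)
  C[0][1] = min over k of (A[0][0] + B[0][1] = -4 + 5 = 1, A[0][1] + B[1][1] = -2 + 8 = 6) = 1 (attained at k = 0)
  C[1][0] = min over k of (A[1][0] + B[0][0] = -5 + -3 = -8, A[1][1] + B[1][0] = 6 + 1 = 7) = -8 (attained at k = 0)
  C[1][1] = min over k of (A[1][0] + B[0][1] = -5 + 5 = 0, A[1][1] + B[1][1] = 6 + 8 = 14) = 0 (attained at k = 0)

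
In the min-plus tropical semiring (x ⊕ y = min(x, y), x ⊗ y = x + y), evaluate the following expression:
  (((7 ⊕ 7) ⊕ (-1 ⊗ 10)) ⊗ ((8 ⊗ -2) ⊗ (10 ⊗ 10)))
(((7 ⊕ 7) ⊕ (-1 ⊗ 10)) ⊗ ((8 ⊗ -2) ⊗ (10 ⊗ 10))) = 33

Expand innermost to outermost. Recall ⊕ takes the minimum of its arguments and ⊗ takes their sum. Working out the expression (((7 ⊕ 7) ⊕ (-1 ⊗ 10)) ⊗ ((8 ⊗ -2) ⊗ (10 ⊗ 10))) gives 33.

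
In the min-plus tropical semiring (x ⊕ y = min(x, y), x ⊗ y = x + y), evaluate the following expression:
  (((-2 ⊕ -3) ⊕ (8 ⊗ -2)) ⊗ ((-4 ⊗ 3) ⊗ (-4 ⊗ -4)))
(((-2 ⊕ -3) ⊕ (8 ⊗ -2)) ⊗ ((-4 ⊗ 3) ⊗ (-4 ⊗ -4))) = -12

Expand innermost to outermost. Recall ⊕ takes the minimum of its arguments and ⊗ takes their sum. Working out the expression (((-2 ⊕ -3) ⊕ (8 ⊗ -2)) ⊗ ((-4 ⊗ 3) ⊗ (-4 ⊗ -4))) gives -12.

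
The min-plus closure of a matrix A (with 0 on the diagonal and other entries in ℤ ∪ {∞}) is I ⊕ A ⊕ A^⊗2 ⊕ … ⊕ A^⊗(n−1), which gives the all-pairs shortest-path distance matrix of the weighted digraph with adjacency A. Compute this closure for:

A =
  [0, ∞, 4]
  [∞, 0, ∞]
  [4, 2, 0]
Closure =
  [0, 6, 4]
  [∞, 0, ∞]
  [4, 2, 0]

This is the Floyd-Warshall all-pairs shortest-path computation. For each intermediate vertex k = 0, 1, …, 2, update dist[i][j] ← min(dist[i][j], dist[i][k] + dist[k][j]). The final matrix gives, for each (i, j), the minimum total weight of any directed path from i to j (possibly empty when i = j).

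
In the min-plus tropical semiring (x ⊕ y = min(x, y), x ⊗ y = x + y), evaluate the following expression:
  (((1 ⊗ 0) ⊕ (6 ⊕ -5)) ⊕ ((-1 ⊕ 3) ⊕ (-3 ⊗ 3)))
(((1 ⊗ 0) ⊕ (6 ⊕ -5)) ⊕ ((-1 ⊕ 3) ⊕ (-3 ⊗ 3))) = -5

Expand innermost to outermost. Recall ⊕ takes the minimum of its arguments and ⊗ takes their sum. Working out the expression (((1 ⊗ 0) ⊕ (6 ⊕ -5)) ⊕ ((-1 ⊕ 3) ⊕ (-3 ⊗ 3))) gives -5.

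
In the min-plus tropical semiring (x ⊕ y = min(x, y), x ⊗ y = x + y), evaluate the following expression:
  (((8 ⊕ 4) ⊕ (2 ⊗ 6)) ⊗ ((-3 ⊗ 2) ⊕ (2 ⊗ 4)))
(((8 ⊕ 4) ⊕ (2 ⊗ 6)) ⊗ ((-3 ⊗ 2) ⊕ (2 ⊗ 4))) = 3

Expand innermost to outermost. Recall ⊕ takes the minimum of its arguments and ⊗ takes their sum. Working out the expression (((8 ⊕ 4) ⊕ (2 ⊗ 6)) ⊗ ((-3 ⊗ 2) ⊕ (2 ⊗ 4))) gives 3.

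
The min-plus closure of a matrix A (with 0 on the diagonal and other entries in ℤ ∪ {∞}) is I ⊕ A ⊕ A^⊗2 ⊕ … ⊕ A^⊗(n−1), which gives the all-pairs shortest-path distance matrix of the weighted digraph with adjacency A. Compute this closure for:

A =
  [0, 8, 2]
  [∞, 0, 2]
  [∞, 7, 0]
Closure =
  [0, 8, 2]
  [∞, 0, 2]
  [∞, 7, 0]

This is the Floyd-Warshall all-pairs shortest-path computation. For each intermediate vertex k = 0, 1, …, 2, update dist[i][j] ← min(dist[i][j], dist[i][k] + dist[k][j]). The final matrix gives, for each (i, j), the minimum total weight of any directed path from i to j (possibly empty when i = j).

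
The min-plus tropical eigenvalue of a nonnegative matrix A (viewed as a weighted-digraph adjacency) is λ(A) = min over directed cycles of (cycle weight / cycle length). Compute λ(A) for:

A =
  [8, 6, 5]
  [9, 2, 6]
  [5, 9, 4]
λ(A) = 2

Enumerate directed cycles and compute their means (weight / length). Sample:
  cycle 0 → 0: weight = 8, length = 1, mean = 8/1 ≈ 8.000
  cycle 1 → 1: weight = 2, length = 1, mean = 2/1 ≈ 2.000
  cycle 2 → 2: weight = 4, length = 1, mean = 4/1 ≈ 4.000
  cycle 0 → 1 → 0: weight = 15, length = 2, mean = 15/2 ≈ 7.500
  cycle 0 → 2 → 0: weight = 10, length = 2, mean = 10/2 ≈ 5.000
  cycle 1 → 0 → 1: weight = 15, length = 2, mean = 15/2 ≈ 7.500
Minimum mean = 2.000, attained e.g. along the cycle 1 → 1 with weight 2 and length 1. So λ(A) = 2/1 = 2.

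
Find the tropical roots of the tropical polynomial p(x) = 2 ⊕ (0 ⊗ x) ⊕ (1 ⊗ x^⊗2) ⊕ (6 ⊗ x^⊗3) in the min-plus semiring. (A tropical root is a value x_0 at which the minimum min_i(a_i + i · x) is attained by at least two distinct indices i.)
Roots: {-5, -1, 2}

Each tropical root is a break point of the lower envelope of the lines y = a_i + i · x (there are 4 lines, with slopes 0, 1, ..., 3). Only the lines that attain the minimum somewhere contribute to roots; other lines are dominated. Here the surviving (envelope) indices are i = 3, i = 2, i = 1, i = 0.
Intersections between consecutive envelope lines give the roots: for adjacent envelope indices i < j the intersection is x = (a_i − a_j) / (j − i). Reading off the sorted break points: {-5, -1, 2}.
Verification: at each break x_0, at least two indices attain the minimum of min_i(a_i + i · x_0).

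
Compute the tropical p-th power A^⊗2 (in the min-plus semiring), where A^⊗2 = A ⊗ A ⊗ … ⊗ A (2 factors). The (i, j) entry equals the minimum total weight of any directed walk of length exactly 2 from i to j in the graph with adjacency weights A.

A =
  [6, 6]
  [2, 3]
A^⊗2 =
  [8, 9]
  [5, 6]

Each entry (A^⊗2)_ij equals the minimum over all length-2 walks i = v_0 → v_1 → … → v_2 = j of Σ_t A[v_t][v_{t+1}]. For example, for (i, j) = (0, 1) we minimise over 2 possible intermediate vertex sequences; the minimum is 9, attained along the walk 0 → 1 → 1.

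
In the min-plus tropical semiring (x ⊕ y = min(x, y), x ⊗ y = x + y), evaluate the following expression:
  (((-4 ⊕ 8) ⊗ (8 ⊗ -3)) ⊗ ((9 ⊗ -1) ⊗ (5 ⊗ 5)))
(((-4 ⊕ 8) ⊗ (8 ⊗ -3)) ⊗ ((9 ⊗ -1) ⊗ (5 ⊗ 5))) = 19

Expand innermost to outermost. Recall ⊕ takes the minimum of its arguments and ⊗ takes their sum. Working out the expression (((-4 ⊕ 8) ⊗ (8 ⊗ -3)) ⊗ ((9 ⊗ -1) ⊗ (5 ⊗ 5))) gives 19.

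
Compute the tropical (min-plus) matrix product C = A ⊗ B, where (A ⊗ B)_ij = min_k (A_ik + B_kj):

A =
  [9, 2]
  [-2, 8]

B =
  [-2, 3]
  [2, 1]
A ⊗ B =
  [4, 3]
  [-4, 1]

Apply the min-plus product entry-by-entry:
  C[0][0] = min over k of (A[0][0] + B[0][0] = 9 + -2 = 7, A[0][1] + B[1][0] = 2 + 2 = 4) = 4 (attained at k = 1)
  C[0][1] = min over k of (A[0][0] + B[0][1] = 9 + 3 = 12, A[0][1] + B[1][1] = 2 + 1 = 3) = 3 (attained at k = 1)
  C[1][0] = min over k of (A[1][0] + B[0][0] = -2 + -2 = -4, A[1][1] + B[1][0] = 8 + 2 = 10) = -4 (attained at k = 0)
  C[1][1] = min over k of (A[1][0] + B[0][1] = -2 + 3 = 1, A[1][1] + B[1][1] = 8 + 1 = 9) = 1 (attained at k = 0)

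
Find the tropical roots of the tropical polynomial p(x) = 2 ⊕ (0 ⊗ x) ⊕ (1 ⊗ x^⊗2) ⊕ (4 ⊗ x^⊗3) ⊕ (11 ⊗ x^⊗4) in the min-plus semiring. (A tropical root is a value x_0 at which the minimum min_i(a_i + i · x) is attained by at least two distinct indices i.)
Roots: {-7, -3, -1, 2}

Each tropical root is a break point of the lower envelope of the lines y = a_i + i · x (there are 5 lines, with slopes 0, 1, ..., 4). Only the lines that attain the minimum somewhere contribute to roots; other lines are dominated. Here the surviving (envelope) indices are i = 4, i = 3, i = 2, i = 1, i = 0.
Intersections between consecutive envelope lines give the roots: for adjacent envelope indices i < j the intersection is x = (a_i − a_j) / (j − i). Reading off the sorted break points: {-7, -3, -1, 2}.
Verification: at each break x_0, at least two indices attain the minimum of min_i(a_i + i · x_0).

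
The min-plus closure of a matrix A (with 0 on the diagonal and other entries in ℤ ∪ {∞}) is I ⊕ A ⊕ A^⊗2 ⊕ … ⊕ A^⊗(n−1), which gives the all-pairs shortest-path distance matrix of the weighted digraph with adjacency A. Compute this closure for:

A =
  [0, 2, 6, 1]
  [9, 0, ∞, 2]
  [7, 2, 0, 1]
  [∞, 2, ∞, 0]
Closure =
  [0, 2, 6, 1]
  [9, 0, 15, 2]
  [7, 2, 0, 1]
  [11, 2, 17, 0]

This is the Floyd-Warshall all-pairs shortest-path computation. For each intermediate vertex k = 0, 1, …, 3, update dist[i][j] ← min(dist[i][j], dist[i][k] + dist[k][j]). The final matrix gives, for each (i, j), the minimum total weight of any directed path from i to j (possibly empty when i = j).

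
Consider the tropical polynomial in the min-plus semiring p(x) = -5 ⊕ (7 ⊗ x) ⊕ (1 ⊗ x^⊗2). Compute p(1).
p(1) = -5

A tropical monomial a ⊗ x^⊗i evaluates to a + i · x. Evaluating each term at x = 1:
  Term 0 contributes -5 + 0 · 1 = -5
  Term 1 contributes 7 + 1 · 1 = 8
  Term 2 contributes 1 + 2 · 1 = 3
p(1) = ⊕ of these = min[-5, 8, 3] = -5.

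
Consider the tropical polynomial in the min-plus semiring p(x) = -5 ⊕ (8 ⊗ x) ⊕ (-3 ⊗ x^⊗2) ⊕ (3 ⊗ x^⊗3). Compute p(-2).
p(-2) = -7

A tropical monomial a ⊗ x^⊗i evaluates to a + i · x. Evaluating each term at x = -2:
  Term 0 contributes -5 + 0 · -2 = -5
  Term 1 contributes 8 + 1 · -2 = 6
  Term 2 contributes -3 + 2 · -2 = -7
  Term 3 contributes 3 + 3 · -2 = -3
p(-2) = ⊕ of these = min[-5, 6, -7, -3] = -7.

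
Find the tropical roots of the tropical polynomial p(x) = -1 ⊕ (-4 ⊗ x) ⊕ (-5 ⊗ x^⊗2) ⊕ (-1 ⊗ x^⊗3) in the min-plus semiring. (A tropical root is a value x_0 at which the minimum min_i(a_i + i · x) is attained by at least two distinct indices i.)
Roots: {-4, 1, 3}

Each tropical root is a break point of the lower envelope of the lines y = a_i + i · x (there are 4 lines, with slopes 0, 1, ..., 3). Only the lines that attain the minimum somewhere contribute to roots; other lines are dominated. Here the surviving (envelope) indices are i = 3, i = 2, i = 1, i = 0.
Intersections between consecutive envelope lines give the roots: for adjacent envelope indices i < j the intersection is x = (a_i − a_j) / (j − i). Reading off the sorted break points: {-4, 1, 3}.
Verification: at each break x_0, at least two indices attain the minimum of min_i(a_i + i · x_0).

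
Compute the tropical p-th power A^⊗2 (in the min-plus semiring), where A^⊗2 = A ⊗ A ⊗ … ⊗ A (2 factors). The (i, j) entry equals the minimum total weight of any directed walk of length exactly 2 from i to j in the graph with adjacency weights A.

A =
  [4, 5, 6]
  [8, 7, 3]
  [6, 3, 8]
A^⊗2 =
  [8, 9, 8]
  [9, 6, 10]
  [10, 10, 6]

Each entry (A^⊗2)_ij equals the minimum over all length-2 walks i = v_0 → v_1 → … → v_2 = j of Σ_t A[v_t][v_{t+1}]. For example, for (i, j) = (0, 2) we minimise over 3 possible intermediate vertex sequences; the minimum is 8, attained along the walk 0 → 1 → 2.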